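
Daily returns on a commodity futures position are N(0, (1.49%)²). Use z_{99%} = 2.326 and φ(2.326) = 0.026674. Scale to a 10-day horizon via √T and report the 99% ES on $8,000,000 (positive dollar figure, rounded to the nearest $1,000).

$1,005,000

σ_{10d} = 1.49% × √10 = 4.712%.
ES multiplier = φ(z)/(1−α) = 0.026674/0.01 = 2.667.
ES = 4.712% × 2.667 = 12.567%; on $8,000,000: $1,005,360.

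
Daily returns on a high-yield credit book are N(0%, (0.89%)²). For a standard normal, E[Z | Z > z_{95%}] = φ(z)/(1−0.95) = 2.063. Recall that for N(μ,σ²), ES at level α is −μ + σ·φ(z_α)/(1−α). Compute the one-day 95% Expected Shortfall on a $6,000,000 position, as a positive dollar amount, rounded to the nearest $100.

ES = 0.89% × 2.063 = 1.836%.
On $6,000,000: 0.01836 × $6,000,000 = $110,160.

$110,200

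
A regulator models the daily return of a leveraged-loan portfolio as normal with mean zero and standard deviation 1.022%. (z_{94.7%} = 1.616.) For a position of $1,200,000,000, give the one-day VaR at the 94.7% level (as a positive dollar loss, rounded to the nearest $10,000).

VaR = z·σ = 1.616 × 1.022% = 1.652%.
On $1,200,000,000: 0.01652 × $1,200,000,000 = $19,824,000.

$19,820,000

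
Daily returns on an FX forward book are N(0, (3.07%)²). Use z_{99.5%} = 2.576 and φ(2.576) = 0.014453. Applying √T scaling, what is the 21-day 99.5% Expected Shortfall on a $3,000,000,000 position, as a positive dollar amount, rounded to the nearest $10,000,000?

$1,220,000,000

σ_{21d} = 3.07% × √21 = 14.069%.
ES multiplier = φ(z)/(1−α) = 0.014453/0.005 = 2.891.
ES = 14.069% × 2.891 = 40.673%; on $3,000,000,000: $1,220,190,000.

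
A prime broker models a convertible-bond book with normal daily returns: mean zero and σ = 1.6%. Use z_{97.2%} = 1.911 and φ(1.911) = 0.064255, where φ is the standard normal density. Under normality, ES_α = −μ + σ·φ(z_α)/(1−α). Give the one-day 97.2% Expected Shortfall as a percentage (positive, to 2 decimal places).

Tail multiplier: φ(z)/(1−α) = 0.064255 / 0.028 = 2.295.
ES = 1.6% × 2.295 = 3.672%.

3.67%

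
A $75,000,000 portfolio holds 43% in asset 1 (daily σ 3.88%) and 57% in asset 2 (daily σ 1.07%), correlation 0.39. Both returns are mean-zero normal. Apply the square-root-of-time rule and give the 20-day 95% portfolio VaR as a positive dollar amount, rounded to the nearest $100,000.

$11,000,000

σ_p = √(0.43²·3.88² + 0.57²·1.07² + 2·0.39·0.43·0.57·3.88·1.07) = 1.987%.
σ_{20d} = 1.987% × √20 = 8.886%.
z(95%) = 1.645.
VaR = 1.645 × 8.886% = 14.617%; on $75,000,000 that is $10,962,750.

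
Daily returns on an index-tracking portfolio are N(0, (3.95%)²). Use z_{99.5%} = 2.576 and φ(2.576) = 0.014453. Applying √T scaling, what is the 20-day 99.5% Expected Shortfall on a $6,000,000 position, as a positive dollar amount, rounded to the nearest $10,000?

$3,060,000

σ_{20d} = 3.95% × √20 = 17.665%.
ES multiplier = φ(z)/(1−α) = 0.014453/0.005 = 2.891.
ES = 17.665% × 2.891 = 51.070%; on $6,000,000: $3,064,200.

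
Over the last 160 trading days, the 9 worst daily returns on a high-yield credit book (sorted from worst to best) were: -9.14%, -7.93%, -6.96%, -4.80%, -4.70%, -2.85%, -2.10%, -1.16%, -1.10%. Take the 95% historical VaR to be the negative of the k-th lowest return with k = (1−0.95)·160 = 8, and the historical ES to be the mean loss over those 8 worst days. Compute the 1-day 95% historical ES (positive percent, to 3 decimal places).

4.955%

The 8 worst returns sum to -39.64%.
ES = −(-39.64%) / 8 = 4.955%.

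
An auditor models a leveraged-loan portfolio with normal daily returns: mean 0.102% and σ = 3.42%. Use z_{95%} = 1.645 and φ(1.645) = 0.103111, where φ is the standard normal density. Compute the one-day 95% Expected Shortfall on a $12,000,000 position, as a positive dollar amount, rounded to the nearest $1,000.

Tail multiplier: φ(z)/(1−α) = 0.103111 / 0.05 = 2.062.
ES = −(0.102%) + 3.42% × 2.062 = 6.950%.
On $12,000,000: 0.06950 × $12,000,000 = $834,000.

$834,000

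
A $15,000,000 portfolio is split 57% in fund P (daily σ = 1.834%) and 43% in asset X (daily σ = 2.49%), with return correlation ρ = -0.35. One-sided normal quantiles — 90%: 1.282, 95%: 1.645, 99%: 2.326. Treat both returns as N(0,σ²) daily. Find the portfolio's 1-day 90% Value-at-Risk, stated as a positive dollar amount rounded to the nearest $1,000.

σ_p² = 0.57²·1.834² + 0.43²·2.49² + 2·-0.35·0.57·0.43·1.834·2.49 = 1.4557 (%²).
σ_p = √1.4557 = 1.207%.
VaR = 1.282 × 1.207% = 1.547%; on $15,000,000 that is $232,050.

$232,000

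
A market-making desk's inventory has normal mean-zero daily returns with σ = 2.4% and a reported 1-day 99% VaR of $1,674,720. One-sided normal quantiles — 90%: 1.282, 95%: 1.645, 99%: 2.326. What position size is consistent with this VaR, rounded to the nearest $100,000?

VaR as a fraction of value: z·σ = 2.326 × 2.4% = 5.5824%.
Position = $1,674,720 / 0.055824 = $30,000,000.

$30,000,000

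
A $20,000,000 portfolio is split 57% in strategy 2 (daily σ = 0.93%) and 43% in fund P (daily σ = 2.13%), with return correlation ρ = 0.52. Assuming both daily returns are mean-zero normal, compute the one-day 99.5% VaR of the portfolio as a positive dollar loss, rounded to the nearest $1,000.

$657,000

σ_p² = 0.57²·0.93² + 0.43²·2.13² + 2·0.52·0.57·0.43·0.93·2.13 = 1.6248 (%²).
σ_p = √1.6248 = 1.275%.
At 99.5%, z = 2.576.
VaR = 2.576 × 1.275% = 3.284%; on $20,000,000 that is $656,800.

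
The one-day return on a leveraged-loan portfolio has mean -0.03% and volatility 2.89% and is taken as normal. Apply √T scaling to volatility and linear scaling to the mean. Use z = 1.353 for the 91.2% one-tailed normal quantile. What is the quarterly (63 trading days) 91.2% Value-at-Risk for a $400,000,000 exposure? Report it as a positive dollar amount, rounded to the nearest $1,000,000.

σ_{63d} = 2.89% × √63 = 22.939%; μ_{63d} = 63 × -0.03% = -1.890%.
VaR = −(-1.890%) + 1.353 × 22.939% = 32.926%.
On $400,000,000: 0.32926 × $400,000,000 = $131,704,000.

$132,000,000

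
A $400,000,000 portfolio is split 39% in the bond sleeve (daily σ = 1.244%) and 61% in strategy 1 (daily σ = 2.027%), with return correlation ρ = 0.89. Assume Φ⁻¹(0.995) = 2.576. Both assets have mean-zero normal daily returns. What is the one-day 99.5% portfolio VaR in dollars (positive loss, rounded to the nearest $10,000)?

$17,340,000

σ_p² = 0.39²·1.244² + 0.61²·2.027² + 2·0.89·0.39·0.61·1.244·2.027 = 2.8320 (%²).
σ_p = √2.8320 = 1.683%.
VaR = 2.576 × 1.683% = 4.335%; on $400,000,000 that is $17,340,000.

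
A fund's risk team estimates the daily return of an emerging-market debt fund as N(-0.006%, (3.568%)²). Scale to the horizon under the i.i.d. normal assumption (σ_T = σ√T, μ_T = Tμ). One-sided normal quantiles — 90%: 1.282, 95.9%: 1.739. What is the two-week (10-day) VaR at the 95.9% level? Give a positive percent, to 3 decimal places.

19.681%

σ_{10d} = 3.568% × √10 = 11.283%; μ_{10d} = 10 × -0.006% = -0.060%.
VaR = −(-0.060%) + 1.739 × 11.283% = 19.681%.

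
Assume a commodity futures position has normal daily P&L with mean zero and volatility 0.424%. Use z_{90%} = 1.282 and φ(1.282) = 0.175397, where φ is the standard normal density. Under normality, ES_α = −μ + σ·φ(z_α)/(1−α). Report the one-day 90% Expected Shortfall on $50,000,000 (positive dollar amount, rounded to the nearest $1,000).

Tail multiplier: φ(z)/(1−α) = 0.175397 / 0.1 = 1.754.
ES = 0.424% × 1.754 = 0.744%.
On $50,000,000: 0.00744 × $50,000,000 = $372,000.

$372,000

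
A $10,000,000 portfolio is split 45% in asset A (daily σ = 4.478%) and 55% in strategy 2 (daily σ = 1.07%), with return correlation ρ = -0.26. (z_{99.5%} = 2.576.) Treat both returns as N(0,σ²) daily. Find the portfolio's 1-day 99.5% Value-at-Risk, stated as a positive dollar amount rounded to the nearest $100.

σ_p² = 0.45²·4.478² + 0.55²·1.07² + 2·-0.26·0.45·0.55·4.478·1.07 = 3.7903 (%²).
σ_p = √3.7903 = 1.947%.
VaR = 2.576 × 1.947% = 5.015%; on $10,000,000 that is $501,500.

$501,500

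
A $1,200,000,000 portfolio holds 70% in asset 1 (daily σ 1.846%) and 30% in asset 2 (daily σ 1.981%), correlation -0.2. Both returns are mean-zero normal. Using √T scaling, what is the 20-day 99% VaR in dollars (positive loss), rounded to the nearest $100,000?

$163,500,000

σ_p = √(0.7²·1.846² + 0.3²·1.981² + 2·-0.2·0.7·0.3·1.846·1.981) = 1.310%.
σ_{20d} = 1.310% × √20 = 5.858%.
z(99%) = 2.326.
VaR = 2.326 × 5.858% = 13.626%; on $1,200,000,000 that is $163,512,000.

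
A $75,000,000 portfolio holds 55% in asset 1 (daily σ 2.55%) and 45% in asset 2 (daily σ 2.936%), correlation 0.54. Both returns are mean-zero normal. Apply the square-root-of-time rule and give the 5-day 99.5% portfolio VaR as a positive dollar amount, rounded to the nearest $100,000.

σ_p = √(0.55²·2.55² + 0.45²·2.936² + 2·0.54·0.55·0.45·2.55·2.936) = 2.390%.
σ_{5d} = 2.390% × √5 = 5.344%.
z(99.5%) = 2.576.
VaR = 2.576 × 5.344% = 13.766%; on $75,000,000 that is $10,324,500.

$10,300,000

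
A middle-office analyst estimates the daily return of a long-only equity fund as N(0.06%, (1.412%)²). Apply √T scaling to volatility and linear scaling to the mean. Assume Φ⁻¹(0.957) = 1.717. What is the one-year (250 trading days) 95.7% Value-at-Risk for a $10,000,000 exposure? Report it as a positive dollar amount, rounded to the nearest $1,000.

$2,333,000

σ_{250d} = 1.412% × √250 = 22.326%; μ_{250d} = 250 × 0.06% = 15.000%.
VaR = −(15.000%) + 1.717 × 22.326% = 23.334%.
On $10,000,000: 0.23334 × $10,000,000 = $2,333,400.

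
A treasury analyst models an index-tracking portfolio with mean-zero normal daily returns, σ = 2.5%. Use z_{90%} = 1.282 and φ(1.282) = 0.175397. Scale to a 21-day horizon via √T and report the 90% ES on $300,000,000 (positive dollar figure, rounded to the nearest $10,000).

σ_{21d} = 2.5% × √21 = 11.456%.
ES multiplier = φ(z)/(1−α) = 0.175397/0.1 = 1.754.
ES = 11.456% × 1.754 = 20.094%; on $300,000,000: $60,282,000.

$60,280,000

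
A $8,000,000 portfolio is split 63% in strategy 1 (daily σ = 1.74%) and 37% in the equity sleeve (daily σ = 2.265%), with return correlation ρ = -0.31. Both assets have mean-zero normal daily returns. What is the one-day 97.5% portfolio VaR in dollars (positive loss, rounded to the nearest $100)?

$181,100

σ_p² = 0.63²·1.74² + 0.37²·2.265² + 2·-0.31·0.63·0.37·1.74·2.265 = 1.3344 (%²).
σ_p = √1.3344 = 1.155%.
At 97.5%, z = 1.960.
VaR = 1.960 × 1.155% = 2.264%; on $8,000,000 that is $181,120.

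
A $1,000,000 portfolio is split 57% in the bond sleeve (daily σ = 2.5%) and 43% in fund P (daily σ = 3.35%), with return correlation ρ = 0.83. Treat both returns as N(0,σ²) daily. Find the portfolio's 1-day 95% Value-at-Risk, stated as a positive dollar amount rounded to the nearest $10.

$45,090

σ_p² = 0.57²·2.5² + 0.43²·3.35² + 2·0.83·0.57·0.43·2.5·3.35 = 7.5132 (%²).
σ_p = √7.5132 = 2.741%.
At 95%, z = 1.645.
VaR = 1.645 × 2.741% = 4.509%; on $1,000,000 that is $45,090.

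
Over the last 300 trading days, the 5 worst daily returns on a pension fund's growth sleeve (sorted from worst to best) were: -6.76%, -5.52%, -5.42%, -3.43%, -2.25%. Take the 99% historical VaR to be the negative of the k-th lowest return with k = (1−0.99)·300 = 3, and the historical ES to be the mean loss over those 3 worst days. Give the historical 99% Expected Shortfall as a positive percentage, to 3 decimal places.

5.900%

The 3 worst returns sum to -17.70%.
ES = −(-17.70%) / 3 = 5.9% ≈ 5.900%.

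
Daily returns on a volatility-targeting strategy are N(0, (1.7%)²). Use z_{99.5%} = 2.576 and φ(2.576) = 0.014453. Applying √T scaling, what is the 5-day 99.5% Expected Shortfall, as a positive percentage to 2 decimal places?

10.99%

σ_{5d} = 1.7% × √5 = 3.801%.
ES multiplier = φ(z)/(1−α) = 0.014453/0.005 = 2.891.
ES = 3.801% × 2.891 = 10.989%.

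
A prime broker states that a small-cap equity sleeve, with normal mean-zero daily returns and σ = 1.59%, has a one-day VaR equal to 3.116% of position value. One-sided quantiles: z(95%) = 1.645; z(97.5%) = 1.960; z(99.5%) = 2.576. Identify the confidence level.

97.5%

Implied z = VaR/σ = 3.116 / 1.59 = 1.960.
This matches z(97.5%) = 1.960.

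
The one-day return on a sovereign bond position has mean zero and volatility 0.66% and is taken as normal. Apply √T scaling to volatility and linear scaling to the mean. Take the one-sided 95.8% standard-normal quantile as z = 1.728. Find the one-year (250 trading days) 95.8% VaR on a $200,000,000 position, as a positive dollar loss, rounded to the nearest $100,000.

$36,100,000

σ_{250d} = 0.66% × √250 = 10.436%.
VaR = 1.728 × 10.436% = 18.033%.
On $200,000,000: 0.18033 × $200,000,000 = $36,066,000.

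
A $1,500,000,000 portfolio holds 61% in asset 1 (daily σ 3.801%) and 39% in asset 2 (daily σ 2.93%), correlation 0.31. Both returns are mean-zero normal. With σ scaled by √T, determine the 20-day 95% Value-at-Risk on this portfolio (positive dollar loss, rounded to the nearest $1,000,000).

σ_p = √(0.61²·3.801² + 0.39²·2.93² + 2·0.31·0.61·0.39·3.801·2.93) = 2.885%.
σ_{20d} = 2.885% × √20 = 12.902%.
z(95%) = 1.645.
VaR = 1.645 × 12.902% = 21.224%; on $1,500,000,000 that is $318,360,000.

$318,000,000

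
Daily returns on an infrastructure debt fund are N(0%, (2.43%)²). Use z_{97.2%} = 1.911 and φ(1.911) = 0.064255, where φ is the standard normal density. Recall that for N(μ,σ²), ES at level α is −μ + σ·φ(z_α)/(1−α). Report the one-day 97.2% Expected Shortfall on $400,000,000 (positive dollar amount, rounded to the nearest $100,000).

Tail multiplier: φ(z)/(1−α) = 0.064255 / 0.028 = 2.295.
ES = 2.43% × 2.295 = 5.577%.
On $400,000,000: 0.05577 × $400,000,000 = $22,308,000.

$22,300,000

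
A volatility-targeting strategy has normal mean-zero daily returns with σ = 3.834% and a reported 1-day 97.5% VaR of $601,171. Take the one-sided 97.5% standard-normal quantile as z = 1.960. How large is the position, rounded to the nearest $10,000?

$8,000,000

VaR as a fraction of value: z·σ = 1.960 × 3.834% = 7.51464%.
Position = $601,171 / 0.0751464 = $7,999,997.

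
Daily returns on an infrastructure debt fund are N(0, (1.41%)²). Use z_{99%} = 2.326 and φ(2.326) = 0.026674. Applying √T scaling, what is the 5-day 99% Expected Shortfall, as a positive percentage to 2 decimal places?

σ_{5d} = 1.41% × √5 = 3.153%.
ES multiplier = φ(z)/(1−α) = 0.026674/0.01 = 2.667.
ES = 3.153% × 2.667 = 8.409%.

8.41%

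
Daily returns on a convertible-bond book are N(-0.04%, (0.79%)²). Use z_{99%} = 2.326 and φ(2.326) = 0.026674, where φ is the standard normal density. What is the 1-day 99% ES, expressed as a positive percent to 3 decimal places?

Tail multiplier: φ(z)/(1−α) = 0.026674 / 0.01 = 2.667.
ES = −(-0.04%) + 0.79% × 2.667 = 2.147%.

2.147%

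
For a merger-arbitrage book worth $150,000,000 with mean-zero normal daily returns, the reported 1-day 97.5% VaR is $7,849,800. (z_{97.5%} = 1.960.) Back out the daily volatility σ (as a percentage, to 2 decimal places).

VaR as a fraction: $7,849,800 / $150,000,000 = 5.233%.
σ = VaR / z = 5.233% / 1.960 = 2.670%.

2.67%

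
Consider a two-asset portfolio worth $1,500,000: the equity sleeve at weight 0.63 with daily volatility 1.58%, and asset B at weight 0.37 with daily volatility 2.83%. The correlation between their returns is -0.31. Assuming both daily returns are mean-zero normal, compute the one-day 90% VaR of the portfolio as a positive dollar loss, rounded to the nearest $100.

$23,100

σ_p² = 0.63²·1.58² + 0.37²·2.83² + 2·-0.31·0.63·0.37·1.58·2.83 = 1.4410 (%²).
σ_p = √1.4410 = 1.200%.
At 90%, z = 1.282.
VaR = 1.282 × 1.200% = 1.538%; on $1,500,000 that is $23,070.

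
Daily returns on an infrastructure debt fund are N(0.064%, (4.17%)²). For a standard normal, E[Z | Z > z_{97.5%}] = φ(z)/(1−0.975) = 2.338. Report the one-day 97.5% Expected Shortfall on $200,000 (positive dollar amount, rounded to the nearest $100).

$19,400

ES = −(0.064%) + 4.17% × 2.338 = 9.685%.
On $200,000: 0.09685 × $200,000 = $19,370.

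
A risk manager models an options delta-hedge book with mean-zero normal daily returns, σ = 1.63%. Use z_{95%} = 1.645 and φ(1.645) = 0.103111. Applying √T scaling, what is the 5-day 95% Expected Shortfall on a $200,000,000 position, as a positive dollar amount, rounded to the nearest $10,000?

$15,030,000

σ_{5d} = 1.63% × √5 = 3.645%.
ES multiplier = φ(z)/(1−α) = 0.103111/0.05 = 2.062.
ES = 3.645% × 2.062 = 7.516%; on $200,000,000: $15,032,000.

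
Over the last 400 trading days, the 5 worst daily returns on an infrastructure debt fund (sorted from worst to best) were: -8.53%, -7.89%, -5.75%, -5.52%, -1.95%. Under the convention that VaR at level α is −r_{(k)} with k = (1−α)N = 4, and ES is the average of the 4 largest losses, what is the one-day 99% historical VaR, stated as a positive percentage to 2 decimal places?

k = 4; the 4th lowest return is -5.52%, so VaR = 5.52%.

5.52%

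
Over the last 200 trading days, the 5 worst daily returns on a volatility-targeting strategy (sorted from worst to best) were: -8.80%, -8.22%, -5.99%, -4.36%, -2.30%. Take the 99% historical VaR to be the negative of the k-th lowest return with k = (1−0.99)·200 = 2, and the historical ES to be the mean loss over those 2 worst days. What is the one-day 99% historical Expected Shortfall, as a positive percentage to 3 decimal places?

8.510%

The 2 worst returns sum to -17.02%.
ES = −(-17.02%) / 2 = 8.51% ≈ 8.510%.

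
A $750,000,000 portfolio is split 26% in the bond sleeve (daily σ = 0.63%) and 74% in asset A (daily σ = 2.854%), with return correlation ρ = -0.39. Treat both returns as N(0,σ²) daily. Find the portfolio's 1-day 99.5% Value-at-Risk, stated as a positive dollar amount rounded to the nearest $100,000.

σ_p² = 0.26²·0.63² + 0.74²·2.854² + 2·-0.39·0.26·0.74·0.63·2.854 = 4.2174 (%²).
σ_p = √4.2174 = 2.054%.
At 99.5%, z = 2.576.
VaR = 2.576 × 2.054% = 5.291%; on $750,000,000 that is $39,682,500.

$39,700,000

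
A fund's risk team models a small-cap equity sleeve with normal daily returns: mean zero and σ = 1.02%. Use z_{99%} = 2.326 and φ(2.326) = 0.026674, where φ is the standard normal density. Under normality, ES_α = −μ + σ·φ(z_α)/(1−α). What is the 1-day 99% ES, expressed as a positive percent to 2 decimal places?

Tail multiplier: φ(z)/(1−α) = 0.026674 / 0.01 = 2.667.
ES = 1.02% × 2.667 = 2.720%.

2.72%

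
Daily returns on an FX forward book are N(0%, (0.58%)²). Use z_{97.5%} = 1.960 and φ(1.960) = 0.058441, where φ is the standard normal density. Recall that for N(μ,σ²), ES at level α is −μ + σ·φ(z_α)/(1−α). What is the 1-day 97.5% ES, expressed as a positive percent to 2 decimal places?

1.36%

Tail multiplier: φ(z)/(1−α) = 0.058441 / 0.025 = 2.338.
ES = 0.58% × 2.338 = 1.356%.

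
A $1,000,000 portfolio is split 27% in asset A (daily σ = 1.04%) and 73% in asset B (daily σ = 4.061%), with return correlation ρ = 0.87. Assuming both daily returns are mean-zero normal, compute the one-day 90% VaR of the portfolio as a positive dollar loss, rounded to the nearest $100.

σ_p² = 0.27²·1.04² + 0.73²·4.061² + 2·0.87·0.27·0.73·1.04·4.061 = 10.3157 (%²).
σ_p = √10.3157 = 3.212%.
At 90%, z = 1.282.
VaR = 1.282 × 3.212% = 4.118%; on $1,000,000 that is $41,180.

$41,200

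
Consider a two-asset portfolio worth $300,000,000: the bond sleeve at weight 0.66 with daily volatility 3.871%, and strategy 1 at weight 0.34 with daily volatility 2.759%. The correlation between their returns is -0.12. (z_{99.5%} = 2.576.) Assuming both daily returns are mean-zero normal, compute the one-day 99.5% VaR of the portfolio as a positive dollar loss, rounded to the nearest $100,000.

σ_p² = 0.66²·3.871² + 0.34²·2.759² + 2·-0.12·0.66·0.34·3.871·2.759 = 6.8321 (%²).
σ_p = √6.8321 = 2.614%.
VaR = 2.576 × 2.614% = 6.734%; on $300,000,000 that is $20,202,000.

$20,200,000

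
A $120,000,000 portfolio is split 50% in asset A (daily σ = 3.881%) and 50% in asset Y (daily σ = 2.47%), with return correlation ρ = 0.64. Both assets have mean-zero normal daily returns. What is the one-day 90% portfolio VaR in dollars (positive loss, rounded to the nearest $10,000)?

σ_p² = 0.5²·3.881² + 0.5²·2.47² + 2·0.64·0.5·0.5·3.881·2.47 = 8.3583 (%²).
σ_p = √8.3583 = 2.891%.
At 90%, z = 1.282.
VaR = 1.282 × 2.891% = 3.706%; on $120,000,000 that is $4,447,200.

$4,450,000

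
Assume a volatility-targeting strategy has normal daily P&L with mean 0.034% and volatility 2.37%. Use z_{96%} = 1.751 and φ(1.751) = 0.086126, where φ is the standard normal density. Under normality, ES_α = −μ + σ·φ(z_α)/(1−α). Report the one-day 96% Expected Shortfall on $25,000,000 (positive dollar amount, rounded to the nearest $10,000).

$1,270,000

Tail multiplier: φ(z)/(1−α) = 0.086126 / 0.04 = 2.153.
ES = −(0.034%) + 2.37% × 2.153 = 5.069%.
On $25,000,000: 0.05069 × $25,000,000 = $1,267,250.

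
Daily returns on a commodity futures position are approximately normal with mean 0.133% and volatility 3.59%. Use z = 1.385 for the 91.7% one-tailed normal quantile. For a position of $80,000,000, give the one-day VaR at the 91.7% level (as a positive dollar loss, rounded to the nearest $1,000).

VaR = −μ + z·σ = −(0.133%) + 1.385 × 3.59% = 4.839%.
On $80,000,000: 0.04839 × $80,000,000 = $3,871,200.

$3,871,000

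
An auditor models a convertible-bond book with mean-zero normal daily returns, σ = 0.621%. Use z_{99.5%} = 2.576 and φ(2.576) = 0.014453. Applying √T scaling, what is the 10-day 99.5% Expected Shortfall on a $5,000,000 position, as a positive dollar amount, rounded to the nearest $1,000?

$284,000

σ_{10d} = 0.621% × √10 = 1.964%.
ES multiplier = φ(z)/(1−α) = 0.014453/0.005 = 2.891.
ES = 1.964% × 2.891 = 5.678%; on $5,000,000: $283,900.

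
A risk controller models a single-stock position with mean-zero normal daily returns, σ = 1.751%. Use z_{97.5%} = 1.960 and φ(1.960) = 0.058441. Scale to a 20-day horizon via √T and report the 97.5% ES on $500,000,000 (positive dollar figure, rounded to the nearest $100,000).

σ_{20d} = 1.751% × √20 = 7.831%.
ES multiplier = φ(z)/(1−α) = 0.058441/0.025 = 2.338.
ES = 7.831% × 2.338 = 18.309%; on $500,000,000: $91,545,000.

$91,500,000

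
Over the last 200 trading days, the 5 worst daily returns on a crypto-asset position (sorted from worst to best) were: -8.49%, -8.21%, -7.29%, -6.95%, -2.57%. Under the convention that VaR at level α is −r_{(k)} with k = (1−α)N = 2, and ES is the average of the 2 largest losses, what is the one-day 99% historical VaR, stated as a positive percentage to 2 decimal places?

k = 2; the 2nd lowest return is -8.21%, so VaR = 8.21%.

8.21%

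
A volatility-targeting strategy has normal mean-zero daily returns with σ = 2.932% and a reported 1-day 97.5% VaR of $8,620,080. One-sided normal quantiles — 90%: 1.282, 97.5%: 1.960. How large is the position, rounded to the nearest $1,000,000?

$150,000,000

VaR as a fraction of value: z·σ = 1.960 × 2.932% = 5.74672%.
Position = $8,620,080 / 0.0574672 = $150,000,000.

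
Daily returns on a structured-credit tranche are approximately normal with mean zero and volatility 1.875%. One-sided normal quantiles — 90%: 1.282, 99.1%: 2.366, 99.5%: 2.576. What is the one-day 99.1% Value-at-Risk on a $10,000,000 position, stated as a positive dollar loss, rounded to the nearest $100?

$443,600

VaR = z·σ = 2.366 × 1.875% = 4.436%.
On $10,000,000: 0.04436 × $10,000,000 = $443,600.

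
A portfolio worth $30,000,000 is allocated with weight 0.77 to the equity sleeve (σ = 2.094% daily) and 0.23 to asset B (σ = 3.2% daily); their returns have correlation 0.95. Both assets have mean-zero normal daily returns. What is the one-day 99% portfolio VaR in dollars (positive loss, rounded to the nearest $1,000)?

$1,621,000

σ_p² = 0.77²·2.094² + 0.23²·3.2² + 2·0.95·0.77·0.23·2.094·3.2 = 5.3962 (%²).
σ_p = √5.3962 = 2.323%.
At 99%, z = 2.326.
VaR = 2.326 × 2.323% = 5.403%; on $30,000,000 that is $1,620,900.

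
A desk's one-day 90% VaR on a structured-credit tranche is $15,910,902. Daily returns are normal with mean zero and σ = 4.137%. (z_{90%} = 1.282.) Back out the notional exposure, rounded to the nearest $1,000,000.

VaR as a fraction of value: z·σ = 1.282 × 4.137% = 5.30363%.
Position = $15,910,902 / 0.0530363 = $300,000,000.

$300,000,000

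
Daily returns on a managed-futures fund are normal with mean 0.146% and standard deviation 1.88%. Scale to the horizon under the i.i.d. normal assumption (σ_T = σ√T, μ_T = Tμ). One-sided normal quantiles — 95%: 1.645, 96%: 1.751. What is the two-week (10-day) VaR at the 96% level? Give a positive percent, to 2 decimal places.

8.95%

σ_{10d} = 1.88% × √10 = 5.945%; μ_{10d} = 10 × 0.146% = 1.460%.
VaR = −(1.460%) + 1.751 × 5.945% = 8.950%.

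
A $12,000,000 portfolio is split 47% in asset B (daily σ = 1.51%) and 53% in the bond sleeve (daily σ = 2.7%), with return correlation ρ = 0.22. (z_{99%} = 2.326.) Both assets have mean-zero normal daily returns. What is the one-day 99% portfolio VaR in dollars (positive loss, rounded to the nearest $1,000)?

σ_p² = 0.47²·1.51² + 0.53²·2.7² + 2·0.22·0.47·0.53·1.51·2.7 = 2.9983 (%²).
σ_p = √2.9983 = 1.732%.
VaR = 2.326 × 1.732% = 4.029%; on $12,000,000 that is $483,480.

$483,000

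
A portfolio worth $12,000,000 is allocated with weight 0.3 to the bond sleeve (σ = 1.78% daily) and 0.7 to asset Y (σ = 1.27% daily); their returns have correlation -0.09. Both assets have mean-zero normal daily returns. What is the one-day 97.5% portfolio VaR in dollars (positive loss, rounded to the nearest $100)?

$234,000

σ_p² = 0.3²·1.78² + 0.7²·1.27² + 2·-0.09·0.3·0.7·1.78·1.27 = 0.9900 (%²).
σ_p = √0.9900 = 0.995%.
At 97.5%, z = 1.960.
VaR = 1.960 × 0.995% = 1.950%; on $12,000,000 that is $234,000.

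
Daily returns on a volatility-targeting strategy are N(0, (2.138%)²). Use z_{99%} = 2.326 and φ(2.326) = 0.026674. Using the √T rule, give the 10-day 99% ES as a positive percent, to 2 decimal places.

σ_{10d} = 2.138% × √10 = 6.761%.
ES multiplier = φ(z)/(1−α) = 0.026674/0.01 = 2.667.
ES = 6.761% × 2.667 = 18.032%.

18.03%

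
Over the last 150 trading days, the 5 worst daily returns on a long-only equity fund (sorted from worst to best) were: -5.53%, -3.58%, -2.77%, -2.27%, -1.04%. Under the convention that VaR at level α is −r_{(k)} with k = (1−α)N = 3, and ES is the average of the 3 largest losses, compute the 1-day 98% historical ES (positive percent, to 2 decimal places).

The 3 worst returns sum to -11.88%.
ES = −(-11.88%) / 3 = 3.96%.

3.96%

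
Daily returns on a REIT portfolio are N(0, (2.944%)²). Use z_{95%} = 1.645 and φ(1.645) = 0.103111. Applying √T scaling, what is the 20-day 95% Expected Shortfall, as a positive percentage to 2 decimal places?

σ_{20d} = 2.944% × √20 = 13.166%.
ES multiplier = φ(z)/(1−α) = 0.103111/0.05 = 2.062.
ES = 13.166% × 2.062 = 27.148%.

27.15%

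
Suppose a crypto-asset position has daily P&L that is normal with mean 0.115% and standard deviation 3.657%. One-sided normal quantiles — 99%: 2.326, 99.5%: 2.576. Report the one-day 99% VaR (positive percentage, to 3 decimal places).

8.391%

VaR = −μ + z·σ = −(0.115%) + 2.326 × 3.657% = 8.391%.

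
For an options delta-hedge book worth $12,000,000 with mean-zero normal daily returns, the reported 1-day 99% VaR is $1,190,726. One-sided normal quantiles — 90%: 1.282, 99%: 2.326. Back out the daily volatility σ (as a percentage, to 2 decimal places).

4.27%

VaR as a fraction: $1,190,726 / $12,000,000 = 9.923%.
σ = VaR / z = 9.923% / 2.326 = 4.266%.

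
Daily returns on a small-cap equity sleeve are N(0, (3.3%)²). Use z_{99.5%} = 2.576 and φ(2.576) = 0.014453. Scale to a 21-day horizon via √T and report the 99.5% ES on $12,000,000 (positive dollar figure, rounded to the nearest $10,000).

$5,250,000

σ_{21d} = 3.3% × √21 = 15.122%.
ES multiplier = φ(z)/(1−α) = 0.014453/0.005 = 2.891.
ES = 15.122% × 2.891 = 43.718%; on $12,000,000: $5,246,160.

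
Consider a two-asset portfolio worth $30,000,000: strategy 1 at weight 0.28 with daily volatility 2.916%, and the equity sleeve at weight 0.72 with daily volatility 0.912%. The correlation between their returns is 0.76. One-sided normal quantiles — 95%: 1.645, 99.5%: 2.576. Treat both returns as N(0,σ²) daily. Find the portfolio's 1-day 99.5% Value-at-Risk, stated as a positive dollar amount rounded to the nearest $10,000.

$1,070,000

σ_p² = 0.28²·2.916² + 0.72²·0.912² + 2·0.76·0.28·0.72·2.916·0.912 = 1.9127 (%²).
σ_p = √1.9127 = 1.383%.
VaR = 2.576 × 1.383% = 3.563%; on $30,000,000 that is $1,068,900.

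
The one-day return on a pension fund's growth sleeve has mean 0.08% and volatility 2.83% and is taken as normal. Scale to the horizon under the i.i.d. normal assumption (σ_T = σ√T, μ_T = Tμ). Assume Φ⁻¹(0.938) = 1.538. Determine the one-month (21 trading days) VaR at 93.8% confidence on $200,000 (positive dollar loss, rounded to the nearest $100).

$36,500

σ_{21d} = 2.83% × √21 = 12.969%; μ_{21d} = 21 × 0.08% = 1.680%.
VaR = −(1.680%) + 1.538 × 12.969% = 18.266%.
On $200,000: 0.18266 × $200,000 = $36,532.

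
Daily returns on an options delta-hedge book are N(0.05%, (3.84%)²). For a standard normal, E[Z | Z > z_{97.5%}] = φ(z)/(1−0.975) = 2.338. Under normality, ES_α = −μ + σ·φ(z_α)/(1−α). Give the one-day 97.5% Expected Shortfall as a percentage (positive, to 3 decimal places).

8.928%

ES = −(0.05%) + 3.84% × 2.338 = 8.928%.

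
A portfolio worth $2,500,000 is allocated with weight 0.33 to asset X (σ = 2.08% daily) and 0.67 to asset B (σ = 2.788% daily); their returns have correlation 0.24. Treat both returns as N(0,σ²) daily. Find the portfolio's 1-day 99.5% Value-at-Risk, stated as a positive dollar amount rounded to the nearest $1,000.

σ_p² = 0.33²·2.08² + 0.67²·2.788² + 2·0.24·0.33·0.67·2.08·2.788 = 4.5759 (%²).
σ_p = √4.5759 = 2.139%.
At 99.5%, z = 2.576.
VaR = 2.576 × 2.139% = 5.510%; on $2,500,000 that is $137,750.

$138,000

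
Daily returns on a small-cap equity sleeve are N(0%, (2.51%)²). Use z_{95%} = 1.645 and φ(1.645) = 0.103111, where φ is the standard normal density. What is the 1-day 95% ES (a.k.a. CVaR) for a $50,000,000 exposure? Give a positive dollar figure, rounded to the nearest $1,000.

$2,588,000

Tail multiplier: φ(z)/(1−α) = 0.103111 / 0.05 = 2.062.
ES = 2.51% × 2.062 = 5.176%.
On $50,000,000: 0.05176 × $50,000,000 = $2,588,000.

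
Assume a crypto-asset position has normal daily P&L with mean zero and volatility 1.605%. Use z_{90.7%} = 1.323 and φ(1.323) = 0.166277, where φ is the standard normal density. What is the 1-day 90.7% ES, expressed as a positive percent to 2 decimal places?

Tail multiplier: φ(z)/(1−α) = 0.166277 / 0.093 = 1.788.
ES = 1.605% × 1.788 = 2.870%.

2.87%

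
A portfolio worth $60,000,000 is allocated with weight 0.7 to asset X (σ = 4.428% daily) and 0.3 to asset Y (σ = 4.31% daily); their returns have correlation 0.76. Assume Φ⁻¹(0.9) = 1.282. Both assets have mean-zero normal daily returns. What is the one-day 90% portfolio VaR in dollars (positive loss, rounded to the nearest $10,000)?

$3,210,000

σ_p² = 0.7²·4.428² + 0.3²·4.31² + 2·0.76·0.7·0.3·4.428·4.31 = 17.3712 (%²).
σ_p = √17.3712 = 4.168%.
VaR = 1.282 × 4.168% = 5.343%; on $60,000,000 that is $3,205,800.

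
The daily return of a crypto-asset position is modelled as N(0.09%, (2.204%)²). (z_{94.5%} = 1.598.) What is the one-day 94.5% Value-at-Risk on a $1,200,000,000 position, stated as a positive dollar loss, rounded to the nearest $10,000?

VaR = −μ + z·σ = −(0.09%) + 1.598 × 2.204% = 3.432%.
On $1,200,000,000: 0.03432 × $1,200,000,000 = $41,184,000.

$41,180,000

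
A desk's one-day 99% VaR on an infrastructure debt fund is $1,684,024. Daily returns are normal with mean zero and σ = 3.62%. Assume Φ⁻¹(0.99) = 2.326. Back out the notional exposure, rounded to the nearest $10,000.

$20,000,000

VaR as a fraction of value: z·σ = 2.326 × 3.62% = 8.42012%.
Position = $1,684,024 / 0.0842012 = $20,000,000.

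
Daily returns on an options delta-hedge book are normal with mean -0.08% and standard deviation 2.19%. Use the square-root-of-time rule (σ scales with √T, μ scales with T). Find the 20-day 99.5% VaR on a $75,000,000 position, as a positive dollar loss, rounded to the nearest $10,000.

$20,120,000

At 99.5%, z = 2.576.
σ_{20d} = 2.19% × √20 = 9.794%; μ_{20d} = 20 × -0.08% = -1.600%.
VaR = −(-1.600%) + 2.576 × 9.794% = 26.829%.
On $75,000,000: 0.26829 × $75,000,000 = $20,121,750.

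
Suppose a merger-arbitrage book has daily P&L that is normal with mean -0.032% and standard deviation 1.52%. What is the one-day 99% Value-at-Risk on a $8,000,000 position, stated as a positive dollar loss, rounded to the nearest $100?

$285,400

At 99% one-sided, z = 2.326.
VaR = −μ + z·σ = −(-0.032%) + 2.326 × 1.52% = 3.568%.
On $8,000,000: 0.03568 × $8,000,000 = $285,440.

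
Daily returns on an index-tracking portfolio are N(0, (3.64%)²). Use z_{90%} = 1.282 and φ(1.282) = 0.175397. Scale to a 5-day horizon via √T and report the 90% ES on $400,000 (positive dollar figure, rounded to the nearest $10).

σ_{5d} = 3.64% × √5 = 8.139%.
ES multiplier = φ(z)/(1−α) = 0.175397/0.1 = 1.754.
ES = 8.139% × 1.754 = 14.276%; on $400,000: $57,104.

$57,100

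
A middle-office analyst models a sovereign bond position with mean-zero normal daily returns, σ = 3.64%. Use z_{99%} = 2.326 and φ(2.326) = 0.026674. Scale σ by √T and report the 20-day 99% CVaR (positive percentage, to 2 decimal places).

σ_{20d} = 3.64% × √20 = 16.279%.
ES multiplier = φ(z)/(1−α) = 0.026674/0.01 = 2.667.
ES = 16.279% × 2.667 = 43.416%.

43.42%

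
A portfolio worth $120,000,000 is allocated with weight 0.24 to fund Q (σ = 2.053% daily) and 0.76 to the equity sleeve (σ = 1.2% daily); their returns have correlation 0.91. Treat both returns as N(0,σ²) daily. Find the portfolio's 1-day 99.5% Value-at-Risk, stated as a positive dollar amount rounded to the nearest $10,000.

$4,250,000

σ_p² = 0.24²·2.053² + 0.76²·1.2² + 2·0.91·0.24·0.76·2.053·1.2 = 1.8924 (%²).
σ_p = √1.8924 = 1.376%.
At 99.5%, z = 2.576.
VaR = 2.576 × 1.376% = 3.545%; on $120,000,000 that is $4,254,000.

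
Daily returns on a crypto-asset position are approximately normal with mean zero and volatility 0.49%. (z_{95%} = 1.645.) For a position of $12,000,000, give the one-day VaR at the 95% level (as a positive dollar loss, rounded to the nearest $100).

$96,700

VaR = z·σ = 1.645 × 0.49% = 0.806%.
On $12,000,000: 0.00806 × $12,000,000 = $96,720.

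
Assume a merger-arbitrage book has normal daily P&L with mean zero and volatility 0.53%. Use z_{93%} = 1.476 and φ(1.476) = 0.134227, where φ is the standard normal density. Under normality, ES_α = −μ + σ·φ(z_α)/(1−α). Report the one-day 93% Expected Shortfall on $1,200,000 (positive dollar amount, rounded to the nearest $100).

$12,200

Tail multiplier: φ(z)/(1−α) = 0.134227 / 0.07 = 1.918.
ES = 0.53% × 1.918 = 1.017%.
On $1,200,000: 0.01017 × $1,200,000 = $12,204.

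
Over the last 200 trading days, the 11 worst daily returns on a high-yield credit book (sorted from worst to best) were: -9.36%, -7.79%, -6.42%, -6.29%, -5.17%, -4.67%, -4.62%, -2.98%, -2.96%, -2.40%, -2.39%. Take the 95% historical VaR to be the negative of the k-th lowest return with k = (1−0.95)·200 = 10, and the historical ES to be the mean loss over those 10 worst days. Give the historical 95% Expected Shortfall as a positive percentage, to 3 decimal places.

The 10 worst returns sum to -52.66%.
ES = −(-52.66%) / 10 = 5.266%.

5.266%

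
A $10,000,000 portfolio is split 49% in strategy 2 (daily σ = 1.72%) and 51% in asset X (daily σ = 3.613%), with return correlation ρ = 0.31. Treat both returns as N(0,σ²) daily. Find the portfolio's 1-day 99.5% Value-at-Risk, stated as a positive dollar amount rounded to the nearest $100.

σ_p² = 0.49²·1.72² + 0.51²·3.613² + 2·0.31·0.49·0.51·1.72·3.613 = 5.0684 (%²).
σ_p = √5.0684 = 2.251%.
At 99.5%, z = 2.576.
VaR = 2.576 × 2.251% = 5.799%; on $10,000,000 that is $579,900.

$579,900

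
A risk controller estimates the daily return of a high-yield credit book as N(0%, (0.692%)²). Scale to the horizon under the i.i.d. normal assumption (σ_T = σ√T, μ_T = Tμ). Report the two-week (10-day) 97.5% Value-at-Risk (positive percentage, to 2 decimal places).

4.29%

At 97.5%, z = 1.960.
σ_{10d} = 0.692% × √10 = 2.188%.
VaR = 1.960 × 2.188% = 4.288%.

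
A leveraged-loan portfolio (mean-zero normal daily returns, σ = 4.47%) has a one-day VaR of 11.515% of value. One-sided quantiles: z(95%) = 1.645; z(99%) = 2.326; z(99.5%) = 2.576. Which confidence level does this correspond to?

99.5%

Implied z = VaR/σ = 11.515 / 4.47 = 2.576.
This matches z(99.5%) = 2.576.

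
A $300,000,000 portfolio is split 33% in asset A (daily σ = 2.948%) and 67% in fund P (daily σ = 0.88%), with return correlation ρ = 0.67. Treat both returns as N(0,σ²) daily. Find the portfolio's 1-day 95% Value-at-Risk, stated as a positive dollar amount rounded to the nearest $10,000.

σ_p² = 0.33²·2.948² + 0.67²·0.88² + 2·0.67·0.33·0.67·2.948·0.88 = 2.0627 (%²).
σ_p = √2.0627 = 1.436%.
At 95%, z = 1.645.
VaR = 1.645 × 1.436% = 2.362%; on $300,000,000 that is $7,086,000.

$7,090,000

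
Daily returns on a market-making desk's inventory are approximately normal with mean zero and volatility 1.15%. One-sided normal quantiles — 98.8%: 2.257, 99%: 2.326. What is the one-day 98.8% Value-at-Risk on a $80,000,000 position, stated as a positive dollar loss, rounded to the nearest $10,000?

VaR = z·σ = 2.257 × 1.15% = 2.596%.
On $80,000,000: 0.02596 × $80,000,000 = $2,076,800.

$2,080,000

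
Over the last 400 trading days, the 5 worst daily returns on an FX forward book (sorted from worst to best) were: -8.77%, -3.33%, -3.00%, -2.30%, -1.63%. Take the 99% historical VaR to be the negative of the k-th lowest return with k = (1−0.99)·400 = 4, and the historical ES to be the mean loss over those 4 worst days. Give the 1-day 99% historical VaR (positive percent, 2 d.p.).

2.30%

k = 4; the 4th lowest return is -2.30%, so VaR = 2.30%.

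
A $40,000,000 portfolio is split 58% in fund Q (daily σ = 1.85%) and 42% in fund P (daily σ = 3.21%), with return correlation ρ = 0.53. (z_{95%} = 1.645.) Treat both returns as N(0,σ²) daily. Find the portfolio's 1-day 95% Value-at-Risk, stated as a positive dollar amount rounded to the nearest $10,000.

$1,400,000

σ_p² = 0.58²·1.85² + 0.42²·3.21² + 2·0.53·0.58·0.42·1.85·3.21 = 4.5024 (%²).
σ_p = √4.5024 = 2.122%.
VaR = 1.645 × 2.122% = 3.491%; on $40,000,000 that is $1,396,400.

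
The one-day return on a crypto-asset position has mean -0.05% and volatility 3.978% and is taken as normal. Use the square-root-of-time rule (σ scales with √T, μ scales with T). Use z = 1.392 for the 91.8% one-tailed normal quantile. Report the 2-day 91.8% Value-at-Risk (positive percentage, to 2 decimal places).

σ_{2d} = 3.978% × √2 = 5.626%; μ_{2d} = 2 × -0.05% = -0.100%.
VaR = −(-0.100%) + 1.392 × 5.626% = 7.931%.

7.93%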